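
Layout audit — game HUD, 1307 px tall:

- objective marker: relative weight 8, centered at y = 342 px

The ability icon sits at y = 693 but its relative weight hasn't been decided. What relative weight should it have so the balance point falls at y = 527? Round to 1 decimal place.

w ≈ 8.9

Known: weight 8 with moment 8·342 = 2736.
Balance at y = 527 requires (2736 + w·693) / (8 + w) = 527.
Rearranging, w·(693 − 527) = 527·8 − 2736 = 1480, so w ≈ 1480/166 = 8.92.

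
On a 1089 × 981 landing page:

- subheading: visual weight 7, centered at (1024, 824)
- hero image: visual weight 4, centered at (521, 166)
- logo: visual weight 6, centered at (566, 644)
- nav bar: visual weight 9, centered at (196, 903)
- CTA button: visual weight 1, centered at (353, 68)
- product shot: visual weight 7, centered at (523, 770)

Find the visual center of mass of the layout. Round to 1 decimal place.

Total weight = 7 + 4 + 6 + 9 + 1 + 7 = 34.
x-moment: 7·1024 + 4·521 + 6·566 + 9·196 + 1·353 + 7·523 = 18426; centroid 18426/34 ≈ 541.94.
y-moment: 7·824 + 4·166 + 6·644 + 9·903 + 1·68 + 7·770 = 23881; centroid 23881/34 ≈ 702.38.

(541.9, 702.4)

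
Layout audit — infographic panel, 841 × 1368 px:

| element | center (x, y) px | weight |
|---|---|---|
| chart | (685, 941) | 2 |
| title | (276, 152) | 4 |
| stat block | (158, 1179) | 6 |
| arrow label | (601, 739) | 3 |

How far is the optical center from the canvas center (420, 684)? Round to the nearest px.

Total weight = 2 + 4 + 6 + 3 = 15.
Σw·x = 2·685 + 4·276 + 6·158 + 3·601 = 5225, so x̄ = 5225/15 ≈ 348.33.
Σw·y = 2·941 + 4·152 + 6·1179 + 3·739 = 11781, so ȳ = 11781/15 ≈ 785.40.
From (420, 684): dx = -71.67, dy = 101.40, so the distance is √(dx²+dy²) ≈ 124.17.

≈ 124 px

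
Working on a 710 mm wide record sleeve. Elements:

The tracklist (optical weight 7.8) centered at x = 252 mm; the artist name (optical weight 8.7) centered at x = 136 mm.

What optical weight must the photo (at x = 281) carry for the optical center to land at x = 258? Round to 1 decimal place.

Known weights sum to 7.8 + 8.7 = 16.5; their moment is 7.8·252 + 8.7·136 = 3148.8.
For the centroid to hit 258: (3148.8 + w·281) / (16.5 + w) = 258.
Rearranging, w·(281 − 258) = 258·16.5 − 3148.8 = 1108.2, so w ≈ 1108.2/23 = 48.18.

w ≈ 48.2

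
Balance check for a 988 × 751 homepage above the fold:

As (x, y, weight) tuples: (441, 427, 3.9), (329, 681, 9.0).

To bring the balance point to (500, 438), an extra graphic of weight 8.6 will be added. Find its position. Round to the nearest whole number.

(706, 189)

New total weight: (3.9 + 9.0) + 8.6 = 21.5.
x: target moment 21.5×500 = 10750.0; current 3.9·441 + 9.0·329 = 4680.9; the extra graphic supplies 6069.1, so x = 6069.1/8.6 ≈ 705.71.
y: target moment 21.5×438 = 9417.0; current 3.9·427 + 9.0·681 = 7794.3; the extra graphic supplies 1622.7, so y = 1622.7/8.6 ≈ 188.69.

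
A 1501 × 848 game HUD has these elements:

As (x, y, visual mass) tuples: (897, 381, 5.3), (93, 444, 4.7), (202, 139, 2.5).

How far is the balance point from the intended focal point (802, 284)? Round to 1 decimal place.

Weights sum to 5.3 + 4.7 + 2.5 = 12.5.
Σw·x = 5.3·897 + 4.7·93 + 2.5·202 = 5696.2, so x̄ = 5696.2/12.5 ≈ 455.70.
Σw·y = 5.3·381 + 4.7·444 + 2.5·139 = 4453.6, so ȳ = 4453.6/12.5 ≈ 356.29.
Offset from (802, 284): Δx ≈ -346.30, Δy ≈ 72.29; distance = √(Δx² + Δy²) ≈ 353.77.

≈ 353.8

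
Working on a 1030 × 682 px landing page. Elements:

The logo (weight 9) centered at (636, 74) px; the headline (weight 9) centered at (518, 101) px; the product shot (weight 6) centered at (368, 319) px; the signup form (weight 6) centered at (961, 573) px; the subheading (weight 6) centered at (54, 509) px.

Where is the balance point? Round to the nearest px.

Σw = 9 + 9 + 6 + 6 + 6 = 36.
Σw·x = 9·636 + 9·518 + 6·368 + 6·961 + 6·54 = 18684, so x̄ = 18684/36 ≈ 519.00.
Σw·y = 9·74 + 9·101 + 6·319 + 6·573 + 6·509 = 9981, so ȳ = 9981/36 ≈ 277.25.

(519, 277)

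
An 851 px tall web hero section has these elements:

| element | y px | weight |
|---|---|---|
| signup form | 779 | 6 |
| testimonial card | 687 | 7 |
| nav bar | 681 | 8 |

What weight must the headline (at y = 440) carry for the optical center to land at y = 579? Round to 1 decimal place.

w ≈ 19.9

Fixed elements: Σw = 6 + 7 + 8 = 21, Σw·y = 6·779 + 7·687 + 8·681 = 14931.
For the centroid to hit 579: (14931 + w·440) / (21 + w) = 579.
Rearranging, w·(440 − 579) = 579·21 − 14931 = -2772, so w ≈ -2772/-139 = 19.94.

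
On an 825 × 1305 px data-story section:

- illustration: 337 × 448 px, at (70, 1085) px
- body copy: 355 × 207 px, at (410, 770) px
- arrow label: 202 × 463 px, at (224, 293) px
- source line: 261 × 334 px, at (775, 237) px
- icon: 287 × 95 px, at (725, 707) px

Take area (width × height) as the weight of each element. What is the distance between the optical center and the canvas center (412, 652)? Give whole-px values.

≈ 69 px

Taking area as weight: illustration 337·448 = 150976, body copy 355·207 = 73485, arrow label 202·463 = 93526, source line 261·334 = 87174, icon 287·95 = 27265. Sum 432426.
x: (150976·70 + 73485·410 + 93526·224 + 87174·775 + 27265·725) / 432426 = 148973969 / 432426 ≈ 344.51
y: (150976·1085 + 73485·770 + 93526·293 + 87174·237 + 27265·707) / 432426 = 287732121 / 432426 ≈ 665.39
Offset from (412, 652): Δx ≈ -67.49, Δy ≈ 13.39; distance = √(Δx² + Δy²) ≈ 68.81.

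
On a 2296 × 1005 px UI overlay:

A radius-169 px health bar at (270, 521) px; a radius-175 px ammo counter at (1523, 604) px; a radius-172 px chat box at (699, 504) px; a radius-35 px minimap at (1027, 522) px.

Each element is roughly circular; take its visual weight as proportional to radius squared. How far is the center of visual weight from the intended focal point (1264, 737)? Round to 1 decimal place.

≈ 459.0 px

r² weights: health bar 169² = 28561, ammo counter 175² = 30625, chat box 172² = 29584, minimap 35² = 1225. Total = 89995.
x: (28561·270 + 30625·1523 + 29584·699 + 1225·1027) / 89995 = 76290636 / 89995 ≈ 847.72
y: (28561·521 + 30625·604 + 29584·504 + 1225·522) / 89995 = 48927567 / 89995 ≈ 543.67
Offset from (1264, 737): Δx ≈ -416.28, Δy ≈ -193.33; distance = √(Δx² + Δy²) ≈ 458.98.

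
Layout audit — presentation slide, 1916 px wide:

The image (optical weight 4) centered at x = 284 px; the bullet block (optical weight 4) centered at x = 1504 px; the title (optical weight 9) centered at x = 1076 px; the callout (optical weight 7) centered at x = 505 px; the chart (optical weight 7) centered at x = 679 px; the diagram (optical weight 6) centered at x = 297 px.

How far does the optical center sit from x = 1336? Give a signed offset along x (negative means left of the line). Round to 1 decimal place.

Σw = 4 + 4 + 9 + 7 + 7 + 6 = 37.
Σw·x = 4·284 + 4·1504 + 9·1076 + 7·505 + 7·679 + 6·297 = 26906, so x̄ = 26906/37 ≈ 727.19.
Offset from x = 1336: 727.19 − 1336 ≈ -608.81.

≈ -608.8 px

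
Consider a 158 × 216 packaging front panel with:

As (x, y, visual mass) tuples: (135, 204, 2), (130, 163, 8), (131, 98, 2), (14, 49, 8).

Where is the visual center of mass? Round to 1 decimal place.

(84.2, 115.0)

Σw = 2 + 8 + 2 + 8 = 20.
x-moment: 2·135 + 8·130 + 2·131 + 8·14 = 1684; centroid 1684/20 ≈ 84.20.
y-moment: 2·204 + 8·163 + 2·98 + 8·49 = 2300; centroid 2300/20 ≈ 115.00.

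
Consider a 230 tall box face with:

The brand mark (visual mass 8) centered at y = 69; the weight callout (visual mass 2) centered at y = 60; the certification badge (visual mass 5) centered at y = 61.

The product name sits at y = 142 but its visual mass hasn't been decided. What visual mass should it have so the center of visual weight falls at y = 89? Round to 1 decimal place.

Known weights sum to 8 + 2 + 5 = 15; their moment is 8·69 + 2·60 + 5·61 = 977.
Set Σw·y/Σw = 89: (977 + 142w) = 89·(15 + w).
Rearranging, w·(142 − 89) = 89·15 − 977 = 358, so w ≈ 358/53 = 6.75.

w ≈ 6.8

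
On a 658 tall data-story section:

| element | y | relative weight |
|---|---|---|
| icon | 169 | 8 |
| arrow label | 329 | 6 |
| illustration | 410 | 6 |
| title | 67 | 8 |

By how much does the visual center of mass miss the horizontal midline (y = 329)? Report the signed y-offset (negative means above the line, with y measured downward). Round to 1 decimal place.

Σw = 8 + 6 + 6 + 8 = 28.
y-moment: 8·169 + 6·329 + 6·410 + 8·67 = 6322; centroid 6322/28 ≈ 225.79.
Difference: 225.79 − 329 ≈ -103.21.

≈ -103.2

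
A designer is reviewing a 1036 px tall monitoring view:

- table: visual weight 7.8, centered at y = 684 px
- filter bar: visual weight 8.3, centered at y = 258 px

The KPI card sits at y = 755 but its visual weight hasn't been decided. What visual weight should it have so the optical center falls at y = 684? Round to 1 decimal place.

w ≈ 49.8

Fixed elements: Σw = 7.8 + 8.3 = 16.1, Σw·y = 7.8·684 + 8.3·258 = 7476.6.
For the centroid to hit 684: (7476.6 + w·755) / (16.1 + w) = 684.
So w = (684·16.1 − 7476.6)/(755 − 684) = 3535.8/71 ≈ 49.80.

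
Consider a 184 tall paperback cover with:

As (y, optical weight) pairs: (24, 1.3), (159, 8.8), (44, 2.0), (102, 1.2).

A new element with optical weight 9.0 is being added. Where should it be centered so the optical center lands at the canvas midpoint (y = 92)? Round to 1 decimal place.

After adding the new element, total weight = 1.3 + 8.8 + 2.0 + 1.2 + 9.0 = 22.3.
y: need Σw·y = 22.3·92 = 2051.6. Existing = 1.3·24 + 8.8·159 + 2.0·44 + 1.2·102 = 1640.8. Remainder 410.8 / 9.0 ≈ 45.64.

y ≈ 45.6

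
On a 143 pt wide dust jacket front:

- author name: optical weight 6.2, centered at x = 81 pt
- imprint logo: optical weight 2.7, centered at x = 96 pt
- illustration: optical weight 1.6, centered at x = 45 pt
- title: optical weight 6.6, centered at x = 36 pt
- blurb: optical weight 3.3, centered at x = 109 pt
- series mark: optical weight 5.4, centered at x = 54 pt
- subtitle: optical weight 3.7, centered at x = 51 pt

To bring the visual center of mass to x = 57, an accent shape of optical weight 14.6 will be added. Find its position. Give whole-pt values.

x ≈ 41

After adding the accent shape, total weight = 6.2 + 2.7 + 1.6 + 6.6 + 3.3 + 5.4 + 3.7 + 14.6 = 44.1.
x: need Σw·x = 44.1·57 = 2513.7. Existing = 6.2·81 + 2.7·96 + 1.6·45 + 6.6·36 + 3.3·109 + 5.4·54 + 3.7·51 = 1911.0. Remainder 602.7 / 14.6 ≈ 41.28.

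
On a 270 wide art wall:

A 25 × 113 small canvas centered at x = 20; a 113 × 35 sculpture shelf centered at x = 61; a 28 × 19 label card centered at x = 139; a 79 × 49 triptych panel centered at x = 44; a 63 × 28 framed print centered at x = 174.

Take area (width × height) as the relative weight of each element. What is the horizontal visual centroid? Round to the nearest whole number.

x ≈ 66

Areas: small canvas 25·113 = 2825, sculpture shelf 113·35 = 3955, label card 28·19 = 532, triptych panel 79·49 = 3871, framed print 63·28 = 1764. Total weight = 12947.
x-moment: 2825·20 + 3955·61 + 532·139 + 3871·44 + 1764·174 = 848963; centroid 848963/12947 ≈ 65.57.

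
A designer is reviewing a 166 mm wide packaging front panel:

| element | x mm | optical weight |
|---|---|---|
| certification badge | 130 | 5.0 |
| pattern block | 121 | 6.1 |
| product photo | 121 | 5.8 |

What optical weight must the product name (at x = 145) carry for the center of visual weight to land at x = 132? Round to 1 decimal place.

Fixed elements: Σw = 5.0 + 6.1 + 5.8 = 16.9, Σw·x = 5.0·130 + 6.1·121 + 5.8·121 = 2089.9.
Set Σw·x/Σw = 132: (2089.9 + 145w) = 132·(16.9 + w).
Solving: w = (132·16.9 − 2089.9) / (145 − 132) = 140.9 / 13 ≈ 10.84.

w ≈ 10.8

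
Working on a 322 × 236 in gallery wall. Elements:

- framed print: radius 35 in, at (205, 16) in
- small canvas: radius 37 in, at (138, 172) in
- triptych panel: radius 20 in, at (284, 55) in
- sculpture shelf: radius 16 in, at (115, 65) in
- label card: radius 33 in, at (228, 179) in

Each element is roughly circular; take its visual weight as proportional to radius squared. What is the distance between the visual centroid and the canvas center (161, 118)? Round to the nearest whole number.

≈ 31 in

r² weights: framed print 35² = 1225, small canvas 37² = 1369, triptych panel 20² = 400, sculpture shelf 16² = 256, label card 33² = 1089. Total = 4339.
x: (1225·205 + 1369·138 + 400·284 + 256·115 + 1089·228) / 4339 = 831379 / 4339 ≈ 191.61
y: (1225·16 + 1369·172 + 400·55 + 256·65 + 1089·179) / 4339 = 488639 / 4339 ≈ 112.62
From (161, 118): dx = 30.61, dy = -5.38, so the distance is √(dx²+dy²) ≈ 31.08.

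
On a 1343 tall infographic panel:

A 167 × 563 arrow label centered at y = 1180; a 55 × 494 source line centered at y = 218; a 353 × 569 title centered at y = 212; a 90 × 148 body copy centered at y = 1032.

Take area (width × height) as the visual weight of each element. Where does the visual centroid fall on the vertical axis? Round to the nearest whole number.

Areas → weights: arrow label 167·563 = 94021, source line 55·494 = 27170, title 353·569 = 200857, body copy 90·148 = 13320; Σw = 335368.
y: (94021·1180 + 27170·218 + 200857·212 + 13320·1032) / 335368 = 173195764 / 335368 ≈ 516.43

y ≈ 516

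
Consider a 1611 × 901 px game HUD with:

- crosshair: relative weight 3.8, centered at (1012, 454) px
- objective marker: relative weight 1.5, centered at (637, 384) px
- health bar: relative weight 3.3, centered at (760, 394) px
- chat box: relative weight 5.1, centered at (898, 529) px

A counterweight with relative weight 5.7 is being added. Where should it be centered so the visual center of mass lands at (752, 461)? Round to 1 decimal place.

After adding the counterweight, total weight = 3.8 + 1.5 + 3.3 + 5.1 + 5.7 = 19.4.
x: need Σw·x = 19.4·752 = 14588.8. Existing = 3.8·1012 + 1.5·637 + 3.3·760 + 5.1·898 = 11888.9. Remainder 2699.9 / 5.7 ≈ 473.67.
y: need Σw·y = 19.4·461 = 8943.4. Existing = 3.8·454 + 1.5·384 + 3.3·394 + 5.1·529 = 6299.3. Remainder 2644.1 / 5.7 ≈ 463.88.

(473.7, 463.9)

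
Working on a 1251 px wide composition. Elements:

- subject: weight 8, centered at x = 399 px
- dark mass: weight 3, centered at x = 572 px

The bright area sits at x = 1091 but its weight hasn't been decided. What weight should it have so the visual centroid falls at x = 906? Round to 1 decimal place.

Existing Σw = 11 (8 + 3); existing moment 8·399 + 3·572 = 4908.
Balance at x = 906 requires (4908 + w·1091) / (11 + w) = 906.
So w = (906·11 − 4908)/(1091 − 906) = 5058/185 ≈ 27.34.

w ≈ 27.3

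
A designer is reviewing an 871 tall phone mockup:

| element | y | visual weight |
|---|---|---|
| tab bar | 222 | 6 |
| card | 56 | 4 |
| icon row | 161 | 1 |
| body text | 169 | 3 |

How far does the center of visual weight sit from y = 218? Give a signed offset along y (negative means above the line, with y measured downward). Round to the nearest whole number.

Weights sum to 6 + 4 + 1 + 3 = 14.
Σw·y = 6·222 + 4·56 + 1·161 + 3·169 = 2224, so ȳ = 2224/14 ≈ 158.86.
Difference: 158.86 − 218 ≈ -59.14.

≈ -59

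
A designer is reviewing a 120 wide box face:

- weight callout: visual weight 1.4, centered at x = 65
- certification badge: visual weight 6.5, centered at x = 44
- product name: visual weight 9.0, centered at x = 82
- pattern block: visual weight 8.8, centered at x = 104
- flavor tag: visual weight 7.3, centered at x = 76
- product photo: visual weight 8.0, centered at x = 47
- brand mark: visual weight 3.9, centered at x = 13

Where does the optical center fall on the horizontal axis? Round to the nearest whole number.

Weights sum to 1.4 + 6.5 + 9.0 + 8.8 + 7.3 + 8.0 + 3.9 = 44.9.
x: (1.4·65 + 6.5·44 + 9.0·82 + 8.8·104 + 7.3·76 + 8.0·47 + 3.9·13) / 44.9 = 3011.7 / 44.9 ≈ 67.08

x ≈ 67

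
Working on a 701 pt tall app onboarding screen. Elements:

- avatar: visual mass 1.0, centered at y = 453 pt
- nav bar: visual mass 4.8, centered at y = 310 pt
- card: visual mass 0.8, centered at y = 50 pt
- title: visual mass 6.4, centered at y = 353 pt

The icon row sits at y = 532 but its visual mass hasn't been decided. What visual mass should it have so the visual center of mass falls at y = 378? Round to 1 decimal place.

Known weights sum to 1.0 + 4.8 + 0.8 + 6.4 = 13.0; their moment is 1.0·453 + 4.8·310 + 0.8·50 + 6.4·353 = 4240.2.
For the centroid to hit 378: (4240.2 + w·532) / (13.0 + w) = 378.
Rearranging, w·(532 − 378) = 378·13.0 − 4240.2 = 673.8, so w ≈ 673.8/154 = 4.38.

w ≈ 4.4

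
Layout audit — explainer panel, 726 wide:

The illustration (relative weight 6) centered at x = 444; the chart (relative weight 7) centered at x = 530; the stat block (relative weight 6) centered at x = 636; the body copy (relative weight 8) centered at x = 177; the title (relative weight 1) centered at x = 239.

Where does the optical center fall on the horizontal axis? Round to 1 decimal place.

Σw = 6 + 7 + 6 + 8 + 1 = 28.
Σw·x = 6·444 + 7·530 + 6·636 + 8·177 + 1·239 = 11845, so x̄ = 11845/28 ≈ 423.04.

x ≈ 423.0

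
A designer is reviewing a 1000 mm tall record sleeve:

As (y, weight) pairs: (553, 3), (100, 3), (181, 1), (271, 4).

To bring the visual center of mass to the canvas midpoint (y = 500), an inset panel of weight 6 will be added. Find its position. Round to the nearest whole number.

y ≈ 879

After adding the inset panel, total weight = 3 + 3 + 1 + 4 + 6 = 17.
Along y: (3224 + 6·y) / 17 = 500 (existing moment 3·553 + 3·100 + 1·181 + 4·271 = 3224) ⇒ y = (8500 − 3224) / 6 ≈ 879.33.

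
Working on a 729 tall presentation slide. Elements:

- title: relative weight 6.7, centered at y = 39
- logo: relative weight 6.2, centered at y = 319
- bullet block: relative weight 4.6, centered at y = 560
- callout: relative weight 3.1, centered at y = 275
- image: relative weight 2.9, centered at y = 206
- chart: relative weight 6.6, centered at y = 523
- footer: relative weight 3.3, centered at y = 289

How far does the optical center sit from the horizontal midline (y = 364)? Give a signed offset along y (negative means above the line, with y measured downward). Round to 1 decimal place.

Total weight = 6.7 + 6.2 + 4.6 + 3.1 + 2.9 + 6.6 + 3.3 = 33.4.
y: moment 10670.5 / weight 33.4 ≈ 319.48
Offset from y = 364: 319.48 − 364 ≈ -44.52.

≈ -44.5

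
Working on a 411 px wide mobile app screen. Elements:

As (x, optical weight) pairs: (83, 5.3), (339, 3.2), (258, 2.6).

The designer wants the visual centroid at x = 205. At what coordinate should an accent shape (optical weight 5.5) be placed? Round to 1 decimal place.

x ≈ 219.5

With the accent shape, Σw becomes 5.3 + 3.2 + 2.6 + 5.5 = 16.6.
x: target moment 16.6×205 = 3403.0; current 5.3·83 + 3.2·339 + 2.6·258 = 2195.5; the accent shape supplies 1207.5, so x = 1207.5/5.5 ≈ 219.55.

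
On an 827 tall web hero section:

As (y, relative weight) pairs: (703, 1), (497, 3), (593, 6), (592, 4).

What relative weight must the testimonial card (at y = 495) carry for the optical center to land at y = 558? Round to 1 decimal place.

Existing Σw = 14 (1 + 3 + 6 + 4); existing moment 1·703 + 3·497 + 6·593 + 4·592 = 8120.
Set Σw·y/Σw = 558: (8120 + 495w) = 558·(14 + w).
So w = (558·14 − 8120)/(495 − 558) = -308/-63 ≈ 4.89.

w ≈ 4.9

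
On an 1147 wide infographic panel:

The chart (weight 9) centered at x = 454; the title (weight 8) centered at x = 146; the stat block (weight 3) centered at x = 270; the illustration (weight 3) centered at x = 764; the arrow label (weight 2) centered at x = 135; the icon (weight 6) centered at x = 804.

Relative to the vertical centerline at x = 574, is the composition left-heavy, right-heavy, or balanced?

left-heavy

Total weight = 9 + 8 + 3 + 3 + 2 + 6 = 31.
x: (9·454 + 8·146 + 3·270 + 3·764 + 2·135 + 6·804) / 31 = 13450 / 31 ≈ 433.87
433.9 lies left of the midline 574, so the layout is left-heavy.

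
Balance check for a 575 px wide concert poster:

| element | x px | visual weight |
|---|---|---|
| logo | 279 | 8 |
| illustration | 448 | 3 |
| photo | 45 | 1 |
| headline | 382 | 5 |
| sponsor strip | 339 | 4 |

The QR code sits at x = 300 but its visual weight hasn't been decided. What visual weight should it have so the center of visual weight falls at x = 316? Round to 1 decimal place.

w ≈ 15.7

Known weights sum to 8 + 3 + 1 + 5 + 4 = 21; their moment is 8·279 + 3·448 + 1·45 + 5·382 + 4·339 = 6887.
For the centroid to hit 316: (6887 + w·300) / (21 + w) = 316.
So w = (316·21 − 6887)/(300 − 316) = -251/-16 ≈ 15.69.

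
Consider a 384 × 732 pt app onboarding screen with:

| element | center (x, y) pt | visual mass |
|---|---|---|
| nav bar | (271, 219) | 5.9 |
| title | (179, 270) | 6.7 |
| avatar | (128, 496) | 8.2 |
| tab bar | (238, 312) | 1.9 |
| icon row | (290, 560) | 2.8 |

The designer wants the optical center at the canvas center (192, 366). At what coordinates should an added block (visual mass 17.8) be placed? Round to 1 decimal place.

(179.9, 366.2)

With the added block, Σw becomes 5.9 + 6.7 + 8.2 + 1.9 + 2.8 + 17.8 = 43.3.
Along x: (5112.0 + 17.8·x) / 43.3 = 192 (existing moment 5.9·271 + 6.7·179 + 8.2·128 + 1.9·238 + 2.8·290 = 5112.0) ⇒ x = (8313.6 − 5112.0) / 17.8 ≈ 179.87.
Along y: (9329.1 + 17.8·y) / 43.3 = 366 (existing moment 5.9·219 + 6.7·270 + 8.2·496 + 1.9·312 + 2.8·560 = 9329.1) ⇒ y = (15847.8 − 9329.1) / 17.8 ≈ 366.22.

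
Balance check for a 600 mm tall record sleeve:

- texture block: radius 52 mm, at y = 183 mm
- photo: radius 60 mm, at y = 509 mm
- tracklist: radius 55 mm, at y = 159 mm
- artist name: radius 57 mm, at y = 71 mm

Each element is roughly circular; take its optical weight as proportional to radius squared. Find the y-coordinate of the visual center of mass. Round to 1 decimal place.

r² weights: texture block 52² = 2704, photo 60² = 3600, tracklist 55² = 3025, artist name 57² = 3249. Total = 12578.
Σw·y = 2704·183 + 3600·509 + 3025·159 + 3249·71 = 3038886, so ȳ = 3038886/12578 ≈ 241.60.

y ≈ 241.6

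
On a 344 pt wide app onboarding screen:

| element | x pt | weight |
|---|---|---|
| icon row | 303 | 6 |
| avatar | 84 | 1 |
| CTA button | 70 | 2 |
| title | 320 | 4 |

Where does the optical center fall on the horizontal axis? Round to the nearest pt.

x ≈ 256

Weights sum to 6 + 1 + 2 + 4 = 13.
x-moment: 6·303 + 1·84 + 2·70 + 4·320 = 3322; centroid 3322/13 ≈ 255.54.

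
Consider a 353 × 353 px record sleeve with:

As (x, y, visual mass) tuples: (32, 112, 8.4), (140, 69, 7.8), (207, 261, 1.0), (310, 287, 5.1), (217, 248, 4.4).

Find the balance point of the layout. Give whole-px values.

Weights sum to 8.4 + 7.8 + 1.0 + 5.1 + 4.4 = 26.7.
Σw·x = 8.4·32 + 7.8·140 + 1.0·207 + 5.1·310 + 4.4·217 = 4103.6, so x̄ = 4103.6/26.7 ≈ 153.69.
Σw·y = 8.4·112 + 7.8·69 + 1.0·261 + 5.1·287 + 4.4·248 = 4294.9, so ȳ = 4294.9/26.7 ≈ 160.86.

(154, 161)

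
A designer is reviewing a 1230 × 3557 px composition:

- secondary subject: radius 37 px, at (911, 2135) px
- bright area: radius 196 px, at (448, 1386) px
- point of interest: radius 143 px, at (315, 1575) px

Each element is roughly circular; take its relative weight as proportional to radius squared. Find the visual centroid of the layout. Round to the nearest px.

(413, 1467)

Weights ∝ r²: secondary subject 37² = 1369, bright area 196² = 38416, point of interest 143² = 20449; Σw = 60234.
x: (1369·911 + 38416·448 + 20449·315) / 60234 = 24898962 / 60234 ≈ 413.37
y: (1369·2135 + 38416·1386 + 20449·1575) / 60234 = 88374566 / 60234 ≈ 1467.19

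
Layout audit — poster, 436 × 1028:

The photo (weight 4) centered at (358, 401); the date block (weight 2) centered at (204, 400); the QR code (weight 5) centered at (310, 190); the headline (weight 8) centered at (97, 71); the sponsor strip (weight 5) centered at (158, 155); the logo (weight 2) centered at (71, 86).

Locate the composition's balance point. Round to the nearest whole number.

Weights sum to 4 + 2 + 5 + 8 + 5 + 2 = 26.
x-moment: 4·358 + 2·204 + 5·310 + 8·97 + 5·158 + 2·71 = 5098; centroid 5098/26 ≈ 196.08.
y-moment: 4·401 + 2·400 + 5·190 + 8·71 + 5·155 + 2·86 = 4869; centroid 4869/26 ≈ 187.27.

(196, 187)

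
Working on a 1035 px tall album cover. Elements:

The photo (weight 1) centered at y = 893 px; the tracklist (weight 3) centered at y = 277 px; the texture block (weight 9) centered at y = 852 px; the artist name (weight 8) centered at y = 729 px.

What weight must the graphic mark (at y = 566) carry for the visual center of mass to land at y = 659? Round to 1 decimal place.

w ≈ 14.9

Existing Σw = 21 (1 + 3 + 9 + 8); existing moment 1·893 + 3·277 + 9·852 + 8·729 = 15224.
Set Σw·y/Σw = 659: (15224 + 566w) = 659·(21 + w).
So w = (659·21 − 15224)/(566 − 659) = -1385/-93 ≈ 14.89.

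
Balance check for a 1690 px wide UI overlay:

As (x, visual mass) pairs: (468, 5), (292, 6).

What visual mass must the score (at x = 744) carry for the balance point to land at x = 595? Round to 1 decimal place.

w ≈ 16.5

Existing Σw = 11 (5 + 6); existing moment 5·468 + 6·292 = 4092.
For the centroid to hit 595: (4092 + w·744) / (11 + w) = 595.
Rearranging, w·(744 − 595) = 595·11 − 4092 = 2453, so w ≈ 2453/149 = 16.46.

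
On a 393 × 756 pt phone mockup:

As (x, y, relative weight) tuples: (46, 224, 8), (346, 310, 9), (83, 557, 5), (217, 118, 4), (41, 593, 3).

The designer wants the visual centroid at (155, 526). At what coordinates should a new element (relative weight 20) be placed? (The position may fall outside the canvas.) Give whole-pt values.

(135, 808)

New total weight: (8 + 9 + 5 + 4 + 3) + 20 = 49.
Along x: (4888 + 20·x) / 49 = 155 (existing moment 8·46 + 9·346 + 5·83 + 4·217 + 3·41 = 4888) ⇒ x = (7595 − 4888) / 20 ≈ 135.35.
Along y: (9618 + 20·y) / 49 = 526 (existing moment 8·224 + 9·310 + 5·557 + 4·118 + 3·593 = 9618) ⇒ y = (25774 − 9618) / 20 ≈ 807.80.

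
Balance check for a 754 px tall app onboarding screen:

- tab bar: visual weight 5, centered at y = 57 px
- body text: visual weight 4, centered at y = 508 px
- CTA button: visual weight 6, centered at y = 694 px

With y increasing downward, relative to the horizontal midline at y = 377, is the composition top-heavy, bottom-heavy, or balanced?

Σw = 5 + 4 + 6 = 15.
y-moment: 5·57 + 4·508 + 6·694 = 6481; centroid 6481/15 ≈ 432.07.
Since 432.1 is below (larger y than) 377, the composition reads bottom-heavy.

bottom-heavy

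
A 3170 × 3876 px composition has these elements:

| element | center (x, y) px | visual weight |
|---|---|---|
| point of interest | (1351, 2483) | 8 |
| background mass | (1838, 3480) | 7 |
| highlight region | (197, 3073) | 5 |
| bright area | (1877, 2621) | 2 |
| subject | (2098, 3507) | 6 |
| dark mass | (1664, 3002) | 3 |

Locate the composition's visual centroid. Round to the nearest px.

(1484, 3061)

Total weight = 8 + 7 + 5 + 2 + 6 + 3 = 31.
x: moment 45993 / weight 31 ≈ 1483.65
y: moment 94879 / weight 31 ≈ 3060.61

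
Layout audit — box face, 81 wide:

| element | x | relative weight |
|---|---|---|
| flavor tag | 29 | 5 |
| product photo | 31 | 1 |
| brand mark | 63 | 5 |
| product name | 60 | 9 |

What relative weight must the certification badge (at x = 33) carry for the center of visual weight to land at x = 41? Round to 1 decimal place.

w ≈ 26.4

Known weights sum to 5 + 1 + 5 + 9 = 20; their moment is 5·29 + 1·31 + 5·63 + 9·60 = 1031.
Balance at x = 41 requires (1031 + w·33) / (20 + w) = 41.
Rearranging, w·(33 − 41) = 41·20 − 1031 = -211, so w ≈ -211/-8 = 26.37.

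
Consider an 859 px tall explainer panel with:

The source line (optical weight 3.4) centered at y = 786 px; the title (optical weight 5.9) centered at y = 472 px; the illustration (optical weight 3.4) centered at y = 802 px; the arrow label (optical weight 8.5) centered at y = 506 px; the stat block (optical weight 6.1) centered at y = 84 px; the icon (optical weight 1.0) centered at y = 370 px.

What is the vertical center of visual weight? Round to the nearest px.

Σw = 3.4 + 5.9 + 3.4 + 8.5 + 6.1 + 1.0 = 28.3.
y: moment 13367.4 / weight 28.3 ≈ 472.35

y ≈ 472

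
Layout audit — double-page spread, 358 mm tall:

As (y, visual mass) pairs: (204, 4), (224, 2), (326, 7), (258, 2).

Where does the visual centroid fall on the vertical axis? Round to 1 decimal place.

Total weight = 4 + 2 + 7 + 2 = 15.
y-moment: 4·204 + 2·224 + 7·326 + 2·258 = 4062; centroid 4062/15 ≈ 270.80.

y ≈ 270.8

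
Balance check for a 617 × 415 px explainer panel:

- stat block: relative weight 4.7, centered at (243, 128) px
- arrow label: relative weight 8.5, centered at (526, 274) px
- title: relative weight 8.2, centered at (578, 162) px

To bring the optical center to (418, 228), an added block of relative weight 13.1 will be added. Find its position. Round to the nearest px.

(311, 275)

With the added block, Σw becomes 4.7 + 8.5 + 8.2 + 13.1 = 34.5.
Along x: (10352.7 + 13.1·x) / 34.5 = 418 (existing moment 4.7·243 + 8.5·526 + 8.2·578 = 10352.7) ⇒ x = (14421.0 − 10352.7) / 13.1 ≈ 310.56.
Along y: (4259.0 + 13.1·y) / 34.5 = 228 (existing moment 4.7·128 + 8.5·274 + 8.2·162 = 4259.0) ⇒ y = (7866.0 − 4259.0) / 13.1 ≈ 275.34.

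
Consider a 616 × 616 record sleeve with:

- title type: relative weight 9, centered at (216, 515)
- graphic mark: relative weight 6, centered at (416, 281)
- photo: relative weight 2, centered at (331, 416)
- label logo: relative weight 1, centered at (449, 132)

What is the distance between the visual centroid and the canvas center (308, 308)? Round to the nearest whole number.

Total weight = 9 + 6 + 2 + 1 = 18.
Σw·x = 9·216 + 6·416 + 2·331 + 1·449 = 5551, so x̄ = 5551/18 ≈ 308.39.
Σw·y = 9·515 + 6·281 + 2·416 + 1·132 = 7285, so ȳ = 7285/18 ≈ 404.72.
From (308, 308): dx = 0.39, dy = 96.72, so the distance is √(dx²+dy²) ≈ 96.72.

≈ 97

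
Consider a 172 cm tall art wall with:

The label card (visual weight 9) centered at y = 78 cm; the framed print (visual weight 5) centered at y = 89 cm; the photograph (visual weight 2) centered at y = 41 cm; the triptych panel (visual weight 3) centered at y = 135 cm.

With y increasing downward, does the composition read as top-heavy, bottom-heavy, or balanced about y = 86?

balanced

Weights sum to 9 + 5 + 2 + 3 = 19.
Σw·y = 9·78 + 5·89 + 2·41 + 3·135 = 1634, so ȳ = 1634/19 ≈ 86.00.
The centroid 86.00 matches the midline at 86, so the layout is balanced.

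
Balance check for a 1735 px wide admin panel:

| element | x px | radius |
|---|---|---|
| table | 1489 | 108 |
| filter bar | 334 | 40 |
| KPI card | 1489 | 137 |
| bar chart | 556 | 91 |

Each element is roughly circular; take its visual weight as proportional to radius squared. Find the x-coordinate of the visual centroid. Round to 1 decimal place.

x ≈ 1251.5

Weights ∝ r²: table 108² = 11664, filter bar 40² = 1600, KPI card 137² = 18769, bar chart 91² = 8281; Σw = 40314.
x: (11664·1489 + 1600·334 + 18769·1489 + 8281·556) / 40314 = 50453373 / 40314 ≈ 1251.51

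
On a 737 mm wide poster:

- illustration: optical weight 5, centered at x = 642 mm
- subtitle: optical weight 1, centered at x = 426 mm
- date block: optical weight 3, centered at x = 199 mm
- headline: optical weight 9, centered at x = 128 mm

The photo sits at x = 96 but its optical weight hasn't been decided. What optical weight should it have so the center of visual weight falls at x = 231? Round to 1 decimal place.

Existing Σw = 18 (5 + 1 + 3 + 9); existing moment 5·642 + 1·426 + 3·199 + 9·128 = 5385.
Balance at x = 231 requires (5385 + w·96) / (18 + w) = 231.
So w = (231·18 − 5385)/(96 − 231) = -1227/-135 ≈ 9.09.

w ≈ 9.1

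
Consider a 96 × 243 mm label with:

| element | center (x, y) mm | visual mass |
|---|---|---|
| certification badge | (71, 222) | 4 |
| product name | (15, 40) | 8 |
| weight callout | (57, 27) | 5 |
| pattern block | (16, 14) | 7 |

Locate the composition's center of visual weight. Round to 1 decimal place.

Total weight = 4 + 8 + 5 + 7 = 24.
x: (4·71 + 8·15 + 5·57 + 7·16) / 24 = 801 / 24 ≈ 33.38
y: (4·222 + 8·40 + 5·27 + 7·14) / 24 = 1441 / 24 ≈ 60.04

(33.4, 60.0)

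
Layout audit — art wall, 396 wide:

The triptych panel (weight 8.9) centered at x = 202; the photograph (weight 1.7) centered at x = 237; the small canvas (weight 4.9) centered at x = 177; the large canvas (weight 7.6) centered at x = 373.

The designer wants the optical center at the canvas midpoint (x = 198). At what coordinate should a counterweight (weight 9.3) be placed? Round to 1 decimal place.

x ≈ 55.1

After adding the counterweight, total weight = 8.9 + 1.7 + 4.9 + 7.6 + 9.3 = 32.4.
x: target moment 32.4×198 = 6415.2; current 8.9·202 + 1.7·237 + 4.9·177 + 7.6·373 = 5902.8; the counterweight supplies 512.4, so x = 512.4/9.3 ≈ 55.10.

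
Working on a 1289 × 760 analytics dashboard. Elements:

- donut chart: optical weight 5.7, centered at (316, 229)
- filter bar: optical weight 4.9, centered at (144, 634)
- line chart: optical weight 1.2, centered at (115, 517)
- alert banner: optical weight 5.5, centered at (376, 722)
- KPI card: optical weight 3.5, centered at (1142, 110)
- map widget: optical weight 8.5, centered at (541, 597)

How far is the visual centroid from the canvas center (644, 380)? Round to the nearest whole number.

≈ 221

Total weight = 5.7 + 4.9 + 1.2 + 5.5 + 3.5 + 8.5 = 29.3.
x: moment 13308.3 / weight 29.3 ≈ 454.21
Σw·y = 14462.8; ȳ = 14462.8/29.3 ≈ 493.61.
Offset from (644, 380): Δx ≈ -189.79, Δy ≈ 113.61; distance = √(Δx² + Δy²) ≈ 221.20.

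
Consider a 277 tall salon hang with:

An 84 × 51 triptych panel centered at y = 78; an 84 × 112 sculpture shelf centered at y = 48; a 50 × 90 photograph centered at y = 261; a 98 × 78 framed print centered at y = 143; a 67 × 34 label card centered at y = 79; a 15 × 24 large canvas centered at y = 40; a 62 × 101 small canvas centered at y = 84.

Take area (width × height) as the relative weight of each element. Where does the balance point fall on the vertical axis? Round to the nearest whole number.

y ≈ 109

Taking area as weight: triptych panel 84·51 = 4284, sculpture shelf 84·112 = 9408, photograph 50·90 = 4500, framed print 98·78 = 7644, label card 67·34 = 2278, large canvas 15·24 = 360, small canvas 62·101 = 6262. Sum 34736.
Σw·y = 3773698; ȳ = 3773698/34736 ≈ 108.64.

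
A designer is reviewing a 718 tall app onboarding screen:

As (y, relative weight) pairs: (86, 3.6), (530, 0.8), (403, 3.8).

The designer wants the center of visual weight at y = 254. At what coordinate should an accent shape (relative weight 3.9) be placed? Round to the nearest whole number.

y ≈ 207

With the accent shape, Σw becomes 3.6 + 0.8 + 3.8 + 3.9 = 12.1.
Along y: (2265.0 + 3.9·y) / 12.1 = 254 (existing moment 3.6·86 + 0.8·530 + 3.8·403 = 2265.0) ⇒ y = (3073.4 − 2265.0) / 3.9 ≈ 207.28.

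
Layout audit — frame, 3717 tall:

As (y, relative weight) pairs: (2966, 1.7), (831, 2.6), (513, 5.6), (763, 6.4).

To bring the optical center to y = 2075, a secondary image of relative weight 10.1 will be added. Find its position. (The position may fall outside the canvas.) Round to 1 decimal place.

y ≈ 3942.7

After adding the secondary image, total weight = 1.7 + 2.6 + 5.6 + 6.4 + 10.1 = 26.4.
y: need Σw·y = 26.4·2075 = 54780.0. Existing = 1.7·2966 + 2.6·831 + 5.6·513 + 6.4·763 = 14958.8. Remainder 39821.2 / 10.1 ≈ 3942.69.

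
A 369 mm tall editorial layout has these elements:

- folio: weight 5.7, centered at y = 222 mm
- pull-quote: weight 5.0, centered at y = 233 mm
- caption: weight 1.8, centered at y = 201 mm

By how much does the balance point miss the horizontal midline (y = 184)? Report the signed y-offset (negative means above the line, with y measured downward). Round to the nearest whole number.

Σw = 5.7 + 5.0 + 1.8 = 12.5.
y-moment: 5.7·222 + 5.0·233 + 1.8·201 = 2792.2; centroid 2792.2/12.5 ≈ 223.38.
Offset from y = 184: 223.38 − 184 ≈ 39.38.

≈ 39 mm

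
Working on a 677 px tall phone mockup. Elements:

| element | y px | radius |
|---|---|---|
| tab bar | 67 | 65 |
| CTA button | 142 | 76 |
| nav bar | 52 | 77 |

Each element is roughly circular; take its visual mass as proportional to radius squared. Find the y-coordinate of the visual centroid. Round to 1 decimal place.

r² weights: tab bar 65² = 4225, CTA button 76² = 5776, nav bar 77² = 5929. Total = 15930.
y-moment: 4225·67 + 5776·142 + 5929·52 = 1411575; centroid 1411575/15930 ≈ 88.61.

y ≈ 88.6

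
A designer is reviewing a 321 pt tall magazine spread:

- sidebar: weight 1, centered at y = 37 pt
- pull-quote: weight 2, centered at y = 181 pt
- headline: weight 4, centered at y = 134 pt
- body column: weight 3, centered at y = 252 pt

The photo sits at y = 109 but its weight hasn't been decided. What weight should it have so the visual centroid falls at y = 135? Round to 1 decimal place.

w ≈ 13.1

Existing Σw = 10 (1 + 2 + 4 + 3); existing moment 1·37 + 2·181 + 4·134 + 3·252 = 1691.
Set Σw·y/Σw = 135: (1691 + 109w) = 135·(10 + w).
Solving: w = (135·10 − 1691) / (109 − 135) = -341 / -26 ≈ 13.12.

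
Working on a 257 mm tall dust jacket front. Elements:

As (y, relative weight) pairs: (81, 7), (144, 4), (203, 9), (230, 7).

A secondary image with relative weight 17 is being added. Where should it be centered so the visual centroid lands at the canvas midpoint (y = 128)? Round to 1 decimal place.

New total weight: (7 + 4 + 9 + 7) + 17 = 44.
Along y: (4580 + 17·y) / 44 = 128 (existing moment 7·81 + 4·144 + 9·203 + 7·230 = 4580) ⇒ y = (5632 − 4580) / 17 ≈ 61.88.

y ≈ 61.9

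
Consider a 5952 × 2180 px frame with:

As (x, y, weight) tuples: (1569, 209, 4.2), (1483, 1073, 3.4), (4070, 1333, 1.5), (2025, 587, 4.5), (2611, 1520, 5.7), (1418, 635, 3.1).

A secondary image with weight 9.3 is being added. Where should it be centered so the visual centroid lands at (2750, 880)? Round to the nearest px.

New total weight: (4.2 + 3.4 + 1.5 + 4.5 + 5.7 + 3.1) + 9.3 = 31.7.
x: target moment 31.7×2750 = 87175.0; current 4.2·1569 + 3.4·1483 + 1.5·4070 + 4.5·2025 + 5.7·2611 + 3.1·1418 = 46128.0; the secondary image supplies 41047.0, so x = 41047.0/9.3 ≈ 4413.66.
y: target moment 31.7×880 = 27896.0; current 4.2·209 + 3.4·1073 + 1.5·1333 + 4.5·587 + 5.7·1520 + 3.1·635 = 19799.5; the secondary image supplies 8096.5, so y = 8096.5/9.3 ≈ 870.59.

(4414, 871)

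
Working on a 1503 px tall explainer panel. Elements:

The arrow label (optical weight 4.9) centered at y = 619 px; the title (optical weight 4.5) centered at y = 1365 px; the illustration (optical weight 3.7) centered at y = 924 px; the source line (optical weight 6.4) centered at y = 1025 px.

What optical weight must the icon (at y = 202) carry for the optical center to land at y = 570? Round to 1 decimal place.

Existing Σw = 19.5 (4.9 + 4.5 + 3.7 + 6.4); existing moment 4.9·619 + 4.5·1365 + 3.7·924 + 6.4·1025 = 19154.4.
For the centroid to hit 570: (19154.4 + w·202) / (19.5 + w) = 570.
So w = (570·19.5 − 19154.4)/(202 − 570) = -8039.4/-368 ≈ 21.85.

w ≈ 21.8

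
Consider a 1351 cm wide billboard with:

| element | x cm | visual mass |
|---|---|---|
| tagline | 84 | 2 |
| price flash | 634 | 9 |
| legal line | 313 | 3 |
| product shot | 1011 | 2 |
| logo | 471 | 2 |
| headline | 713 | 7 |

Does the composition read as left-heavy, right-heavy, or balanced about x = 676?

Total weight = 2 + 9 + 3 + 2 + 2 + 7 = 25.
x: moment 14768 / weight 25 ≈ 590.72
Since 590.7 is left of 676, the composition reads left-heavy.

left-heavy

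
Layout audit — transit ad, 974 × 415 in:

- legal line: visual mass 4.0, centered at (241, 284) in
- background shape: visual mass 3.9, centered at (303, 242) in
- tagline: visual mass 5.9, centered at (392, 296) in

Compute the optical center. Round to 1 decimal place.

(323.1, 277.3)

Weights sum to 4.0 + 3.9 + 5.9 = 13.8.
x: (4.0·241 + 3.9·303 + 5.9·392) / 13.8 = 4458.5 / 13.8 ≈ 323.08
y: (4.0·284 + 3.9·242 + 5.9·296) / 13.8 = 3826.2 / 13.8 ≈ 277.26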